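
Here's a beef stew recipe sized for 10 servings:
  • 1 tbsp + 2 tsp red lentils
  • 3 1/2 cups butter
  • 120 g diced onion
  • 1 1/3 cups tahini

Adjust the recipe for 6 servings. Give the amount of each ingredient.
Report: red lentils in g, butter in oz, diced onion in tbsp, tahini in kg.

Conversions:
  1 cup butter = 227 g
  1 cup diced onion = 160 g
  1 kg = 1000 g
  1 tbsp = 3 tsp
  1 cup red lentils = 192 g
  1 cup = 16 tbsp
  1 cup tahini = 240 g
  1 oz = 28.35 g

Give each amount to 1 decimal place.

Scaling factor: 6/10 = 3/5 = 0.6.
red lentils: (1 tbsp + 2 tsp = 5/3 tbsp) × 3/5 ÷ 16 tbsp/cup × 192 g/cup = 12.0 g
butter: 3.5 cup × 3/5 × 227 g/cup ÷ 28.35 g/oz ≈ 16.8 oz
diced onion: 120 g × 3/5 ÷ 160 g/cup × 16 tbsp/cup = 7.2 tbsp
tahini: 4/3 cup × 3/5 × 240 g/cup ÷ 1000 g/kg ≈ 0.2 kg

red lentils: 12.0 g; butter: 16.8 oz; diced onion: 7.2 tbsp; tahini: 0.2 kg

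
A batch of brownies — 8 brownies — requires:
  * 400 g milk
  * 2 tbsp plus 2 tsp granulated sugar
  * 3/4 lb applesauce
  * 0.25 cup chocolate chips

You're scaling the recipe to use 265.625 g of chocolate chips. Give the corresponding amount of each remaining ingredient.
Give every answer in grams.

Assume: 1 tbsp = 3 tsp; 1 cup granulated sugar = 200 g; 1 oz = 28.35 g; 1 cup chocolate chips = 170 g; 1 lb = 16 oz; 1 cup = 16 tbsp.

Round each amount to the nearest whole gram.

milk: 2500 g; granulated sugar: 208 g; applesauce: 2126 g

The original recipe has 42.5 g of chocolate chips, so the scaling factor is 265.625 ÷ 42.5 = 25/4 = 6.25.
milk: 400 g × 25/4 = 2500 g
granulated sugar: (2 tbsp + 2 tsp = 8/3 tbsp) × 25/4 ÷ 16 tbsp/cup × 200 g/cup ≈ 208 g
applesauce: 0.75 lb × 25/4 × 16 oz/lb × 28.35 g/oz ≈ 2126 g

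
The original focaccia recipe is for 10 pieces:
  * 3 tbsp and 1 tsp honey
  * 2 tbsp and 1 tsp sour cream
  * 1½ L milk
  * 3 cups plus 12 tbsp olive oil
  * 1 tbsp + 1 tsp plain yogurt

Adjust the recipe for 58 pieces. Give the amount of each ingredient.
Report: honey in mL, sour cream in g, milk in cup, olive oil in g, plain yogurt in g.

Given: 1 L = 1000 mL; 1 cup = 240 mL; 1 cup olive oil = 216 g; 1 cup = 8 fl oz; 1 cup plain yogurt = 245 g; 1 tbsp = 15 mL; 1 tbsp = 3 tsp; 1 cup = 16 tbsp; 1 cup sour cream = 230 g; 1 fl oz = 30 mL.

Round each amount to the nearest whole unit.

Scaling factor: 58/10 = 29/5 = 5.8.
honey: (3 tbsp + 1 tsp = 10/3 tbsp) × 29/5 × 15 mL/tbsp = 290 mL
sour cream: (2 tbsp + 1 tsp = 7/3 tbsp) × 29/5 ÷ 16 tbsp/cup × 230 g/cup ≈ 195 g
milk: 1.5 L × 29/5 × 1000 mL/L ÷ 240 mL/cup ≈ 36 cup
olive oil: (3 cup + 12 tbsp = 3.75 cup) × 29/5 × 216 g/cup = 4698 g
plain yogurt: (1 tbsp + 1 tsp = 4/3 tbsp) × 29/5 ÷ 16 tbsp/cup × 245 g/cup ≈ 118 g

honey: 290 mL; sour cream: 195 g; milk: 36 cup; olive oil: 4698 g; plain yogurt: 118 g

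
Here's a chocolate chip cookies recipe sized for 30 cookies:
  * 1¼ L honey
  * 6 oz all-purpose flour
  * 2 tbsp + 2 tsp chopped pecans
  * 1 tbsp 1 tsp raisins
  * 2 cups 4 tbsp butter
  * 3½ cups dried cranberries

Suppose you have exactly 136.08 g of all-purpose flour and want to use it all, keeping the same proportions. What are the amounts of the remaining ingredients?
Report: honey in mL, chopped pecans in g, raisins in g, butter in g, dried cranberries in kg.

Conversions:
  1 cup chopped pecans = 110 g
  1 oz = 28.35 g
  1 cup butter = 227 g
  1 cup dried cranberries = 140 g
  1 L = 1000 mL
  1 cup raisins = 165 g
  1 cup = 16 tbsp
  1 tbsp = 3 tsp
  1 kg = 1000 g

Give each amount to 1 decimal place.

The original recipe has 170.1 g of all-purpose flour, so the scaling factor is 136.08 ÷ 170.1 = 4/5 = 0.8.
honey: 1.25 L × 4/5 × 1000 mL/L = 1000.0 mL
chopped pecans: (2 tbsp + 2 tsp = 8/3 tbsp) × 4/5 ÷ 16 tbsp/cup × 110 g/cup ≈ 14.7 g
raisins: (1 tbsp + 1 tsp = 4/3 tbsp) × 4/5 ÷ 16 tbsp/cup × 165 g/cup = 11.0 g
butter: (2 cup + 4 tbsp = 2.25 cup) × 4/5 × 227 g/cup = 408.6 g
dried cranberries: 3.5 cup × 4/5 × 140 g/cup ÷ 1000 g/kg ≈ 0.4 kg

honey: 1000.0 mL; chopped pecans: 14.7 g; raisins: 11.0 g; butter: 408.6 g; dried cranberries: 0.4 kg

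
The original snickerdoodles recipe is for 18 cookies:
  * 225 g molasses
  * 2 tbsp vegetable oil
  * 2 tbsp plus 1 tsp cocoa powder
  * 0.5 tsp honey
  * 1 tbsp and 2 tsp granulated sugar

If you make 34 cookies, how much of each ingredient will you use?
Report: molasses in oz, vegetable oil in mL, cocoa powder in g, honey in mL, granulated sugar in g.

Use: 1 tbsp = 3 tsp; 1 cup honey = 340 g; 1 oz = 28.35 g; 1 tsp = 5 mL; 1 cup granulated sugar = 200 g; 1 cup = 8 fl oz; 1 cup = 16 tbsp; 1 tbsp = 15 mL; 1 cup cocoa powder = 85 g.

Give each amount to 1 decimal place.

Scaling factor: 34/18 = 17/9.
molasses: 225 g × 17/9 ÷ 28.35 g/oz ≈ 15.0 oz
vegetable oil: 2 tbsp × 17/9 × 15 mL/tbsp ≈ 56.7 mL
cocoa powder: (2 tbsp + 1 tsp = 7/3 tbsp) × 17/9 ÷ 16 tbsp/cup × 85 g/cup ≈ 23.4 g
honey: 0.5 tsp × 17/9 × 5 mL/tsp ≈ 4.7 mL
granulated sugar: (1 tbsp + 2 tsp = 5/3 tbsp) × 17/9 ÷ 16 tbsp/cup × 200 g/cup ≈ 39.4 g

molasses: 15.0 oz; vegetable oil: 56.7 mL; cocoa powder: 23.4 g; honey: 4.7 mL; granulated sugar: 39.4 g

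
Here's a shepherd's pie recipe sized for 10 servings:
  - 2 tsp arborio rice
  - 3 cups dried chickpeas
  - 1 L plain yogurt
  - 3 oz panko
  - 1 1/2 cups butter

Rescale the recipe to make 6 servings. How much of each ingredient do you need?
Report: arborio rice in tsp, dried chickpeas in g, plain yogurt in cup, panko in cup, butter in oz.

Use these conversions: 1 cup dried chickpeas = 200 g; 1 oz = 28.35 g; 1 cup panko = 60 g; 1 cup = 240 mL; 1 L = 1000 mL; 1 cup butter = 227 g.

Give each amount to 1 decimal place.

Scaling factor: 6/10 = 3/5 = 0.6.
arborio rice: 2 tsp × 3/5 = 1.2 tsp
dried chickpeas: 3 cup × 3/5 × 200 g/cup = 360.0 g
plain yogurt: 1 L × 3/5 × 1000 mL/L ÷ 240 mL/cup = 2.5 cup
panko: 3 oz × 3/5 × 28.35 g/oz ÷ 60 g/cup ≈ 0.9 cup
butter: 1.5 cup × 3/5 × 227 g/cup ÷ 28.35 g/oz ≈ 7.2 oz

arborio rice: 1.2 tsp; dried chickpeas: 360.0 g; plain yogurt: 2.5 cup; panko: 0.9 cup; butter: 7.2 oz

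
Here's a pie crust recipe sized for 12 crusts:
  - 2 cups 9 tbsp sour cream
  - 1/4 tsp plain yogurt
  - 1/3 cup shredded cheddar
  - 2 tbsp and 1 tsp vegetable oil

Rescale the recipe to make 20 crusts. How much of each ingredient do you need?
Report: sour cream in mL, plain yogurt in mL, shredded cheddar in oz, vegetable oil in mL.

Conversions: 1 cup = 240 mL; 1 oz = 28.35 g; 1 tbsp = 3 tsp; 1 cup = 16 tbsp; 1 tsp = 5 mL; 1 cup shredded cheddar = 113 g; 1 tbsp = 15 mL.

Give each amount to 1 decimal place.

Scaling factor: 20/12 = 5/3.
sour cream: (2 cup + 9 tbsp = 2.5625 cup) × 5/3 × 240 mL/cup = 1025.0 mL
plain yogurt: 0.25 tsp × 5/3 × 5 mL/tsp ≈ 2.1 mL
shredded cheddar: 1/3 cup × 5/3 × 113 g/cup ÷ 28.35 g/oz ≈ 2.2 oz
vegetable oil: (2 tbsp + 1 tsp = 7/3 tbsp) × 5/3 × 15 mL/tbsp ≈ 58.3 mL

sour cream: 1025.0 mL; plain yogurt: 2.1 mL; shredded cheddar: 2.2 oz; vegetable oil: 58.3 mL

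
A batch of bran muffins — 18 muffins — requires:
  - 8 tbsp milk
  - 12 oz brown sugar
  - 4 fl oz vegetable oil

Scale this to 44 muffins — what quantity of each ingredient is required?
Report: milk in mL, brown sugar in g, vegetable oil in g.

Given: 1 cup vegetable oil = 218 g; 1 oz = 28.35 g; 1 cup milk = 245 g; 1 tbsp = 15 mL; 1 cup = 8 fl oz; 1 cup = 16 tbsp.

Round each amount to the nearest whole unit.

Scaling factor: 44/18 = 22/9.
milk: 8 tbsp × 22/9 × 15 mL/tbsp ≈ 293 mL
brown sugar: 12 oz × 22/9 × 28.35 g/oz ≈ 832 g
vegetable oil: 4 fl oz × 22/9 ÷ 8 fl oz/cup × 218 g/cup ≈ 266 g

milk: 293 mL; brown sugar: 832 g; vegetable oil: 266 g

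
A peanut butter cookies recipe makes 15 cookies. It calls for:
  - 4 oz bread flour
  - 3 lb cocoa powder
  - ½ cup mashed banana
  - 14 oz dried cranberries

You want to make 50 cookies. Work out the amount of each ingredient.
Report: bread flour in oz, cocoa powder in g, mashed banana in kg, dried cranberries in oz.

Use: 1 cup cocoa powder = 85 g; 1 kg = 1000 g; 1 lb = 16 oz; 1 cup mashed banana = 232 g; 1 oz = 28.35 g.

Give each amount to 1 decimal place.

Scaling factor: 50/15 = 10/3.
bread flour: 4 oz × 10/3 ≈ 13.3 oz
cocoa powder: 3 lb × 10/3 × 16 oz/lb × 28.35 g/oz = 4536.0 g
mashed banana: 0.5 cup × 10/3 × 232 g/cup ÷ 1000 g/kg ≈ 0.4 kg
dried cranberries: 14 oz × 10/3 ≈ 46.7 oz

bread flour: 13.3 oz; cocoa powder: 4536.0 g; mashed banana: 0.4 kg; dried cranberries: 46.7 oz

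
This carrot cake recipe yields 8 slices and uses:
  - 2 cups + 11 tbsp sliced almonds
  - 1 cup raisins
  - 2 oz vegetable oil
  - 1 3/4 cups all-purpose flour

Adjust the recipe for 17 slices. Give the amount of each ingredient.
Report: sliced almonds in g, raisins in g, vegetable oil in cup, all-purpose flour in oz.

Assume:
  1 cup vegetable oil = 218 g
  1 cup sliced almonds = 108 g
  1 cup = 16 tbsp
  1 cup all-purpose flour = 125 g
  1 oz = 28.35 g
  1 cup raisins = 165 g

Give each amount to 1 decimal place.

Scaling factor: 17/8 = 2.125.
sliced almonds: (2 cup + 11 tbsp = 2.6875 cup) × 17/8 × 108 g/cup ≈ 616.8 g
raisins: 1 cup × 17/8 × 165 g/cup ≈ 350.6 g
vegetable oil: 2 oz × 17/8 × 28.35 g/oz ÷ 218 g/cup ≈ 0.6 cup
all-purpose flour: 1.75 cup × 17/8 × 125 g/cup ÷ 28.35 g/oz ≈ 16.4 oz

sliced almonds: 616.8 g; raisins: 350.6 g; vegetable oil: 0.6 cup; all-purpose flour: 16.4 oz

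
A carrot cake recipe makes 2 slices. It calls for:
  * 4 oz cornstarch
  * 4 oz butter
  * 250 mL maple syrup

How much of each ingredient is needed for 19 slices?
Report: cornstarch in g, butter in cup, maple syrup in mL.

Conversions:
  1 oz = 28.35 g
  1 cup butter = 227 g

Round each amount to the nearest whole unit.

Scaling factor: 19/2 = 9.5.
cornstarch: 4 oz × 19/2 × 28.35 g/oz ≈ 1077 g
butter: 4 oz × 19/2 × 28.35 g/oz ÷ 227 g/cup ≈ 5 cup
maple syrup: 250 mL × 19/2 = 2375 mL

cornstarch: 1077 g; butter: 5 cup; maple syrup: 2375 mL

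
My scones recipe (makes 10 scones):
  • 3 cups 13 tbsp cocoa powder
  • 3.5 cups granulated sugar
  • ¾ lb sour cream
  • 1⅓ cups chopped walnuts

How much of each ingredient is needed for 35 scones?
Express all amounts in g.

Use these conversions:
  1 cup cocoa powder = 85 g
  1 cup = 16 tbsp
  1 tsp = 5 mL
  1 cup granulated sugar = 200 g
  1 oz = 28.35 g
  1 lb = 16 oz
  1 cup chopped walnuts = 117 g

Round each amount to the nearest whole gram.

cocoa powder: 1134 g; granulated sugar: 2450 g; sour cream: 1191 g; chopped walnuts: 546 g

Scaling factor: 35/10 = 7/2 = 3.5.
cocoa powder: (3 cup + 13 tbsp = 3.8125 cup) × 7/2 × 85 g/cup ≈ 1134 g
granulated sugar: 3.5 cup × 7/2 × 200 g/cup = 2450 g
sour cream: 0.75 lb × 7/2 × 16 oz/lb × 28.35 g/oz ≈ 1191 g
chopped walnuts: 4/3 cup × 7/2 × 117 g/cup = 546 g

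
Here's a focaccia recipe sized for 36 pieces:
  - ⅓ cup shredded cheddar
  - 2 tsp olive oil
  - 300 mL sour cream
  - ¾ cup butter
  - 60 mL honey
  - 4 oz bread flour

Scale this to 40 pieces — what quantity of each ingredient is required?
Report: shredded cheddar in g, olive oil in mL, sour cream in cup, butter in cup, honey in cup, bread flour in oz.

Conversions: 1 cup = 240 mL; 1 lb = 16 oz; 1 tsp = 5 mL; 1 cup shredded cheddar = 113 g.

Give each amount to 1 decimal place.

Scaling factor: 40/36 = 10/9.
shredded cheddar: 1/3 cup × 10/9 × 113 g/cup ≈ 41.9 g
olive oil: 2 tsp × 10/9 × 5 mL/tsp ≈ 11.1 mL
sour cream: 300 mL × 10/9 ÷ 240 mL/cup ≈ 1.4 cup
butter: 0.75 cup × 10/9 ≈ 0.8 cup
honey: 60 mL × 10/9 ÷ 240 mL/cup ≈ 0.3 cup
bread flour: 4 oz × 10/9 ≈ 4.4 oz

shredded cheddar: 41.9 g; olive oil: 11.1 mL; sour cream: 1.4 cup; butter: 0.8 cup; honey: 0.3 cup; bread flour: 4.4 oz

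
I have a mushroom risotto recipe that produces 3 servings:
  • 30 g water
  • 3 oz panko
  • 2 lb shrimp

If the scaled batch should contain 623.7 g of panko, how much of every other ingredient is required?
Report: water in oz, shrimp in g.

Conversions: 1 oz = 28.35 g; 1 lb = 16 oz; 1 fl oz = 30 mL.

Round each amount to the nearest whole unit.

water: 8 oz; shrimp: 6653 g

The original recipe has 85.05 g of panko, so the scaling factor is 623.7 ÷ 85.05 = 22/3.
water: 30 g × 22/3 ÷ 28.35 g/oz ≈ 8 oz
shrimp: 2 lb × 22/3 × 16 oz/lb × 28.35 g/oz ≈ 6653 g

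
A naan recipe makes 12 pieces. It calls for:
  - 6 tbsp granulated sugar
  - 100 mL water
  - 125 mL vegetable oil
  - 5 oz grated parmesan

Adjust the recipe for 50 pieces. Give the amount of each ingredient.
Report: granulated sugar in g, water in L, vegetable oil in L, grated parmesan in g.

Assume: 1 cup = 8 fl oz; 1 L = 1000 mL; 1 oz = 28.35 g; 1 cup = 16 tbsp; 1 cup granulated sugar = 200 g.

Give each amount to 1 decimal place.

Scaling factor: 50/12 = 25/6.
granulated sugar: 6 tbsp × 25/6 ÷ 16 tbsp/cup × 200 g/cup = 312.5 g
water: 100 mL × 25/6 ÷ 1000 mL/L ≈ 0.4 L
vegetable oil: 125 mL × 25/6 ÷ 1000 mL/L ≈ 0.5 L
grated parmesan: 5 oz × 25/6 × 28.35 g/oz ≈ 590.6 g

granulated sugar: 312.5 g; water: 0.4 L; vegetable oil: 0.5 L; grated parmesan: 590.6 g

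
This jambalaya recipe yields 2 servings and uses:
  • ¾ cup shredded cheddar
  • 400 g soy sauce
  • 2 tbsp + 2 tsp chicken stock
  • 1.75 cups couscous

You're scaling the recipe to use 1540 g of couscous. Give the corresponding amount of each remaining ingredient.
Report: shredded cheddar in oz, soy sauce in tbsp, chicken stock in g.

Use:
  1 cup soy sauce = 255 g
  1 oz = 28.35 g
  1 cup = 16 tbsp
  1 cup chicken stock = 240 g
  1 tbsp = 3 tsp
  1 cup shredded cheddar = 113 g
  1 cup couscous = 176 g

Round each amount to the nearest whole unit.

The original recipe has 308 g of couscous, so the scaling factor is 1540 ÷ 308 = 5.
shredded cheddar: 0.75 cup × 5 × 113 g/cup ÷ 28.35 g/oz ≈ 15 oz
soy sauce: 400 g × 5 ÷ 255 g/cup × 16 tbsp/cup ≈ 125 tbsp
chicken stock: (2 tbsp + 2 tsp = 8/3 tbsp) × 5 ÷ 16 tbsp/cup × 240 g/cup = 200 g

shredded cheddar: 15 oz; soy sauce: 125 tbsp; chicken stock: 200 g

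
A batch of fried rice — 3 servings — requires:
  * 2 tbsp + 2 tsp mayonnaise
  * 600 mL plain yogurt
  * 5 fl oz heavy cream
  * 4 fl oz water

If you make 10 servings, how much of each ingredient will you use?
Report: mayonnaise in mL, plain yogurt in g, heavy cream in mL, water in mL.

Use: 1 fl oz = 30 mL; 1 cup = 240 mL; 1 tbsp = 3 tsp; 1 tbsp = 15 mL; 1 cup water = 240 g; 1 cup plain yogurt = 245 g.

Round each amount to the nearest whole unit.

mayonnaise: 133 mL; plain yogurt: 2042 g; heavy cream: 500 mL; water: 400 mL

Scaling factor: 10/3.
mayonnaise: (2 tbsp + 2 tsp = 8/3 tbsp) × 10/3 × 15 mL/tbsp ≈ 133 mL
plain yogurt: 600 mL × 10/3 ÷ 240 mL/cup × 245 g/cup ≈ 2042 g
heavy cream: 5 fl oz × 10/3 × 30 mL/fl oz = 500 mL
water: 4 fl oz × 10/3 × 30 mL/fl oz = 400 mL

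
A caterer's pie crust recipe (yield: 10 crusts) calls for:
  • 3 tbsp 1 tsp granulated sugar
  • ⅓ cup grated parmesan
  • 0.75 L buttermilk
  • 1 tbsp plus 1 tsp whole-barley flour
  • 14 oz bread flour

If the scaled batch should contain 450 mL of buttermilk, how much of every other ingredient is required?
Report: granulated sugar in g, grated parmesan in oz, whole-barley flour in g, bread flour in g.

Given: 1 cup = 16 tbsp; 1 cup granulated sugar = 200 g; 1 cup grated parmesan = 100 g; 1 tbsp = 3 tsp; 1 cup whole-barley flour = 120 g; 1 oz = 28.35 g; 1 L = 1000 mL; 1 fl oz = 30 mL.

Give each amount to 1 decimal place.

granulated sugar: 25.0 g; grated parmesan: 0.7 oz; whole-barley flour: 6.0 g; bread flour: 238.1 g

The original recipe has 750 mL of buttermilk, so the scaling factor is 450 ÷ 750 = 3/5 = 0.6.
granulated sugar: (3 tbsp + 1 tsp = 10/3 tbsp) × 3/5 ÷ 16 tbsp/cup × 200 g/cup = 25.0 g
grated parmesan: 1/3 cup × 3/5 × 100 g/cup ÷ 28.35 g/oz ≈ 0.7 oz
whole-barley flour: (1 tbsp + 1 tsp = 4/3 tbsp) × 3/5 ÷ 16 tbsp/cup × 120 g/cup = 6.0 g
bread flour: 14 oz × 3/5 × 28.35 g/oz ≈ 238.1 g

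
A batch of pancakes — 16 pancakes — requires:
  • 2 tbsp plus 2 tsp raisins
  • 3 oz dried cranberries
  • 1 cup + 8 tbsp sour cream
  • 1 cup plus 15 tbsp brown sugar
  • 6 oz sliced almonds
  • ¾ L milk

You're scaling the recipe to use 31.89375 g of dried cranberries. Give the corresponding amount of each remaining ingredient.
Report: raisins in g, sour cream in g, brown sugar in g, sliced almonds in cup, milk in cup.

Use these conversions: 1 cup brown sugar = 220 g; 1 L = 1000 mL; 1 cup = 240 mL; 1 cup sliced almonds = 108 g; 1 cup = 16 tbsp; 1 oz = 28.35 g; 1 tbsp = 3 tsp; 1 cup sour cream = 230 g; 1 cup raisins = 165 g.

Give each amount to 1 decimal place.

raisins: 10.3 g; sour cream: 129.4 g; brown sugar: 159.8 g; sliced almonds: 0.6 cup; milk: 1.2 cup

The original recipe has 85.05 g of dried cranberries, so the scaling factor is 31.89375 ÷ 85.05 = 3/8 = 0.375.
raisins: (2 tbsp + 2 tsp = 8/3 tbsp) × 3/8 ÷ 16 tbsp/cup × 165 g/cup ≈ 10.3 g
sour cream: (1 cup + 8 tbsp = 1.5 cup) × 3/8 × 230 g/cup ≈ 129.4 g
brown sugar: (1 cup + 15 tbsp = 1.9375 cup) × 3/8 × 220 g/cup ≈ 159.8 g
sliced almonds: 6 oz × 3/8 × 28.35 g/oz ÷ 108 g/cup ≈ 0.6 cup
milk: 0.75 L × 3/8 × 1000 mL/L ÷ 240 mL/cup ≈ 1.2 cup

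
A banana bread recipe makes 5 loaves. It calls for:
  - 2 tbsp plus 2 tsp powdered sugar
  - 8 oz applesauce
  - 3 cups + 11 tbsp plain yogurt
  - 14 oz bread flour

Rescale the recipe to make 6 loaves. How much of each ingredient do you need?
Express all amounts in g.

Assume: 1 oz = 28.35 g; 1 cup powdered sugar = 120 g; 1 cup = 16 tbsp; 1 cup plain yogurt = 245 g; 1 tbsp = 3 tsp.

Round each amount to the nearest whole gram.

powdered sugar: 24 g; applesauce: 272 g; plain yogurt: 1084 g; bread flour: 476 g

Scaling factor: 6/5 = 1.2.
powdered sugar: (2 tbsp + 2 tsp = 8/3 tbsp) × 6/5 ÷ 16 tbsp/cup × 120 g/cup = 24 g
applesauce: 8 oz × 6/5 × 28.35 g/oz ≈ 272 g
plain yogurt: (3 cup + 11 tbsp = 3.6875 cup) × 6/5 × 245 g/cup ≈ 1084 g
bread flour: 14 oz × 6/5 × 28.35 g/oz ≈ 476 g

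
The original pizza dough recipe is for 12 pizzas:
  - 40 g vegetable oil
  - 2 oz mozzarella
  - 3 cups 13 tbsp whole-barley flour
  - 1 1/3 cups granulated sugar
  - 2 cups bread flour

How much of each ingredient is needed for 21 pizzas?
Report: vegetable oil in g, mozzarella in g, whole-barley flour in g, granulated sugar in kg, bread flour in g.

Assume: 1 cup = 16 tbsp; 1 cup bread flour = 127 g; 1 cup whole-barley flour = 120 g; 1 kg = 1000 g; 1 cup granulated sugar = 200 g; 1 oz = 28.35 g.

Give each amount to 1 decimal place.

vegetable oil: 70.0 g; mozzarella: 99.2 g; whole-barley flour: 800.6 g; granulated sugar: 0.5 kg; bread flour: 444.5 g

Scaling factor: 21/12 = 7/4 = 1.75.
vegetable oil: 40 g × 7/4 = 70.0 g
mozzarella: 2 oz × 7/4 × 28.35 g/oz ≈ 99.2 g
whole-barley flour: (3 cup + 13 tbsp = 3.8125 cup) × 7/4 × 120 g/cup ≈ 800.6 g
granulated sugar: 4/3 cup × 7/4 × 200 g/cup ÷ 1000 g/kg ≈ 0.5 kg
bread flour: 2 cup × 7/4 × 127 g/cup = 444.5 g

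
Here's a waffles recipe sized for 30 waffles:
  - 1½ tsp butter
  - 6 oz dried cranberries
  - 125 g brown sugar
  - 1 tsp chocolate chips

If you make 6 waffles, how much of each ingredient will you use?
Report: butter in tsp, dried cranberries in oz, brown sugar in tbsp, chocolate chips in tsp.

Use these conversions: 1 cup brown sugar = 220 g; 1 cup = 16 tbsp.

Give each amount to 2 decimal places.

butter: 0.30 tsp; dried cranberries: 1.20 oz; brown sugar: 1.82 tbsp; chocolate chips: 0.20 tsp

Scaling factor: 6/30 = 1/5 = 0.2.
butter: 1.5 tsp × 1/5 = 0.30 tsp
dried cranberries: 6 oz × 1/5 = 1.20 oz
brown sugar: 125 g × 1/5 ÷ 220 g/cup × 16 tbsp/cup ≈ 1.82 tbsp
chocolate chips: 1 tsp × 1/5 = 0.20 tsp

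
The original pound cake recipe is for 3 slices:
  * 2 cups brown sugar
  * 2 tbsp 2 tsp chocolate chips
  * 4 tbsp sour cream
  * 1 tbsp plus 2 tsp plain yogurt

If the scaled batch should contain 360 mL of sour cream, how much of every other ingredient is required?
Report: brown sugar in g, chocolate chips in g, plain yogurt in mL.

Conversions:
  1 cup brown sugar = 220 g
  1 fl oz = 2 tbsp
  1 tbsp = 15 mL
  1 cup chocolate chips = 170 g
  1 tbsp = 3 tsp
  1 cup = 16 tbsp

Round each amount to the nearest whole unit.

The original recipe has 60 mL of sour cream, so the scaling factor is 360 ÷ 60 = 6.
brown sugar: 2 cup × 6 × 220 g/cup = 2640 g
chocolate chips: (2 tbsp + 2 tsp = 8/3 tbsp) × 6 ÷ 16 tbsp/cup × 170 g/cup = 170 g
plain yogurt: (1 tbsp + 2 tsp = 5/3 tbsp) × 6 × 15 mL/tbsp = 150 mL

brown sugar: 2640 g; chocolate chips: 170 g; plain yogurt: 150 mL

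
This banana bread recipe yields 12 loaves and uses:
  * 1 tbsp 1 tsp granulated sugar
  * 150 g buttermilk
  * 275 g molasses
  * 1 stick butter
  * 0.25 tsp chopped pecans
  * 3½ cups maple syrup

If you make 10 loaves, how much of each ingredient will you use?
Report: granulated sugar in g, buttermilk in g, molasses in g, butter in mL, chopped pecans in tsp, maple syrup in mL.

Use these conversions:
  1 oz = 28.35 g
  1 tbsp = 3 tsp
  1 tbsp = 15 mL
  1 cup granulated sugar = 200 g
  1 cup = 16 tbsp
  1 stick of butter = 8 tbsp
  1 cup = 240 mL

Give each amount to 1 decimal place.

Scaling factor: 10/12 = 5/6.
granulated sugar: (1 tbsp + 1 tsp = 4/3 tbsp) × 5/6 ÷ 16 tbsp/cup × 200 g/cup ≈ 13.9 g
buttermilk: 150 g × 5/6 = 125.0 g
molasses: 275 g × 5/6 ≈ 229.2 g
butter: 1 stick × 5/6 × 8 tbsp/stick × 15 mL/tbsp = 100.0 mL
chopped pecans: 0.25 tsp × 5/6 ≈ 0.2 tsp
maple syrup: 3.5 cup × 5/6 × 240 mL/cup = 700.0 mL

granulated sugar: 13.9 g; buttermilk: 125.0 g; molasses: 229.2 g; butter: 100.0 mL; chopped pecans: 0.2 tsp; maple syrup: 700.0 mL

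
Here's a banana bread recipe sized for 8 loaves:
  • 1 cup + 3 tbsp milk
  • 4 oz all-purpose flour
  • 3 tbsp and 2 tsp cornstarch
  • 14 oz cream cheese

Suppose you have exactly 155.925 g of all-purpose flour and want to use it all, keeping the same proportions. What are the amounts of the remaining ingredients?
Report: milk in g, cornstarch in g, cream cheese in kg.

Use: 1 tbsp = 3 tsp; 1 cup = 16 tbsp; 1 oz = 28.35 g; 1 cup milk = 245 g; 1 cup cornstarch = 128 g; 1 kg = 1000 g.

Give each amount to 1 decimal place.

milk: 400.0 g; cornstarch: 40.3 g; cream cheese: 0.5 kg

The original recipe has 113.4 g of all-purpose flour, so the scaling factor is 155.925 ÷ 113.4 = 11/8 = 1.375.
milk: (1 cup + 3 tbsp = 1.1875 cup) × 11/8 × 245 g/cup ≈ 400.0 g
cornstarch: (3 tbsp + 2 tsp = 11/3 tbsp) × 11/8 ÷ 16 tbsp/cup × 128 g/cup ≈ 40.3 g
cream cheese: 14 oz × 11/8 × 28.35 g/oz ÷ 1000 g/kg ≈ 0.5 kg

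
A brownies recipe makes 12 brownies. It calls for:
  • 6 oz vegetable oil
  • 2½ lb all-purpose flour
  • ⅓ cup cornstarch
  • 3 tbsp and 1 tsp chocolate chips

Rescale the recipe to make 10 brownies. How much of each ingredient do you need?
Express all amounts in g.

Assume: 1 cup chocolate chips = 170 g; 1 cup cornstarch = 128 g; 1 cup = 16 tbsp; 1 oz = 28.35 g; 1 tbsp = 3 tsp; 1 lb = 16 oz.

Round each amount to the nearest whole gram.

vegetable oil: 142 g; all-purpose flour: 945 g; cornstarch: 36 g; chocolate chips: 30 g

Scaling factor: 10/12 = 5/6.
vegetable oil: 6 oz × 5/6 × 28.35 g/oz ≈ 142 g
all-purpose flour: 2.5 lb × 5/6 × 16 oz/lb × 28.35 g/oz = 945 g
cornstarch: 1/3 cup × 5/6 × 128 g/cup ≈ 36 g
chocolate chips: (3 tbsp + 1 tsp = 10/3 tbsp) × 5/6 ÷ 16 tbsp/cup × 170 g/cup ≈ 30 g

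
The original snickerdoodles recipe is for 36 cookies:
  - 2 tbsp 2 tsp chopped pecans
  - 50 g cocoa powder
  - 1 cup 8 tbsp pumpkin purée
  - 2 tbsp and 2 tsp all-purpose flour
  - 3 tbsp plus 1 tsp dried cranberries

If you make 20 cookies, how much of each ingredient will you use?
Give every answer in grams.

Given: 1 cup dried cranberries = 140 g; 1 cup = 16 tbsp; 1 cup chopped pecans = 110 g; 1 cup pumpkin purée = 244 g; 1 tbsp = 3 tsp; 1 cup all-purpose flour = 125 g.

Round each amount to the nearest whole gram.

Scaling factor: 20/36 = 5/9.
chopped pecans: (2 tbsp + 2 tsp = 8/3 tbsp) × 5/9 ÷ 16 tbsp/cup × 110 g/cup ≈ 10 g
cocoa powder: 50 g × 5/9 ≈ 28 g
pumpkin purée: (1 cup + 8 tbsp = 1.5 cup) × 5/9 × 244 g/cup ≈ 203 g
all-purpose flour: (2 tbsp + 2 tsp = 8/3 tbsp) × 5/9 ÷ 16 tbsp/cup × 125 g/cup ≈ 12 g
dried cranberries: (3 tbsp + 1 tsp = 10/3 tbsp) × 5/9 ÷ 16 tbsp/cup × 140 g/cup ≈ 16 g

chopped pecans: 10 g; cocoa powder: 28 g; pumpkin purée: 203 g; all-purpose flour: 12 g; dried cranberries: 16 g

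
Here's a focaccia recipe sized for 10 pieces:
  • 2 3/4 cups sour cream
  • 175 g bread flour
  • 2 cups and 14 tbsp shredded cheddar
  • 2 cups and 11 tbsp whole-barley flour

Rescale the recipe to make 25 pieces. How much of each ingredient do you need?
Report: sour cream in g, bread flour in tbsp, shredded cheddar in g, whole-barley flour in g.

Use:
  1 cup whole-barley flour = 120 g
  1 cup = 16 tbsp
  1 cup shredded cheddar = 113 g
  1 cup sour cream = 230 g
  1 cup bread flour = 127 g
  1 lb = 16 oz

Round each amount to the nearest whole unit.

Scaling factor: 25/10 = 5/2 = 2.5.
sour cream: 2.75 cup × 5/2 × 230 g/cup ≈ 1581 g
bread flour: 175 g × 5/2 ÷ 127 g/cup × 16 tbsp/cup ≈ 55 tbsp
shredded cheddar: (2 cup + 14 tbsp = 2.875 cup) × 5/2 × 113 g/cup ≈ 812 g
whole-barley flour: (2 cup + 11 tbsp = 2.6875 cup) × 5/2 × 120 g/cup ≈ 806 g

sour cream: 1581 g; bread flour: 55 tbsp; shredded cheddar: 812 g; whole-barley flour: 806 g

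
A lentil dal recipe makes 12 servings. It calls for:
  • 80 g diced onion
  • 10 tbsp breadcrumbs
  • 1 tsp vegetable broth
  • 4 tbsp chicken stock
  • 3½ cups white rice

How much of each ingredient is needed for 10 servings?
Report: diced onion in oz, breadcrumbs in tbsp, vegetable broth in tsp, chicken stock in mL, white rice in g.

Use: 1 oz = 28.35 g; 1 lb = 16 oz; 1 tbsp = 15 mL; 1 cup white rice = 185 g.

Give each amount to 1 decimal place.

Scaling factor: 10/12 = 5/6.
diced onion: 80 g × 5/6 ÷ 28.35 g/oz ≈ 2.4 oz
breadcrumbs: 10 tbsp × 5/6 ≈ 8.3 tbsp
vegetable broth: 1 tsp × 5/6 ≈ 0.8 tsp
chicken stock: 4 tbsp × 5/6 × 15 mL/tbsp = 50.0 mL
white rice: 3.5 cup × 5/6 × 185 g/cup ≈ 539.6 g

diced onion: 2.4 oz; breadcrumbs: 8.3 tbsp; vegetable broth: 0.8 tsp; chicken stock: 50.0 mL; white rice: 539.6 g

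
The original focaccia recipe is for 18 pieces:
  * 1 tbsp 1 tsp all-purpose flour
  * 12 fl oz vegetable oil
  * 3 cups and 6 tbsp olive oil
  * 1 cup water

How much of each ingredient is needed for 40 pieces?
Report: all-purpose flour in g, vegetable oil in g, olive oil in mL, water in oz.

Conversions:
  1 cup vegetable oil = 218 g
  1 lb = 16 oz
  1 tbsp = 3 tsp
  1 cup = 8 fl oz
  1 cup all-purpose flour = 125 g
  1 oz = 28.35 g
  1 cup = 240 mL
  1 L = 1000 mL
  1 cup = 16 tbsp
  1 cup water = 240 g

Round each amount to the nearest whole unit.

all-purpose flour: 23 g; vegetable oil: 727 g; olive oil: 1800 mL; water: 19 oz

Scaling factor: 40/18 = 20/9.
all-purpose flour: (1 tbsp + 1 tsp = 4/3 tbsp) × 20/9 ÷ 16 tbsp/cup × 125 g/cup ≈ 23 g
vegetable oil: 12 fl oz × 20/9 ÷ 8 fl oz/cup × 218 g/cup ≈ 727 g
olive oil: (3 cup + 6 tbsp = 3.375 cup) × 20/9 × 240 mL/cup = 1800 mL
water: 1 cup × 20/9 × 240 g/cup ÷ 28.35 g/oz ≈ 19 oz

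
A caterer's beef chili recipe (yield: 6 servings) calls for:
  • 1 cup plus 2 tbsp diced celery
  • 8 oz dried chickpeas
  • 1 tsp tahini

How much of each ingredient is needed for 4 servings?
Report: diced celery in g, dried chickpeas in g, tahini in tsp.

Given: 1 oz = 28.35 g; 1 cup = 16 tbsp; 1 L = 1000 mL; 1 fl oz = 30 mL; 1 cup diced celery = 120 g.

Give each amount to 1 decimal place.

Scaling factor: 4/6 = 2/3.
diced celery: (1 cup + 2 tbsp = 1.125 cup) × 2/3 × 120 g/cup = 90.0 g
dried chickpeas: 8 oz × 2/3 × 28.35 g/oz = 151.2 g
tahini: 1 tsp × 2/3 ≈ 0.7 tsp

diced celery: 90.0 g; dried chickpeas: 151.2 g; tahini: 0.7 tsp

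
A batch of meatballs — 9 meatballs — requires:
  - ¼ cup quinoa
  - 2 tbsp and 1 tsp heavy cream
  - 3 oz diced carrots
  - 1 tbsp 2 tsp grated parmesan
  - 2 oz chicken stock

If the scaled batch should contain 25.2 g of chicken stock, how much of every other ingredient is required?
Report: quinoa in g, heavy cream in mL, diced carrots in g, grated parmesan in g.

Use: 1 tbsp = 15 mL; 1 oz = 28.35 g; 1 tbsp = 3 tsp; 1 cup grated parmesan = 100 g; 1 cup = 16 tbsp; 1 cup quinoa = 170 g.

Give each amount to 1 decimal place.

The original recipe has 56.7 g of chicken stock, so the scaling factor is 25.2 ÷ 56.7 = 4/9.
quinoa: 0.25 cup × 4/9 × 170 g/cup ≈ 18.9 g
heavy cream: (2 tbsp + 1 tsp = 7/3 tbsp) × 4/9 × 15 mL/tbsp ≈ 15.6 mL
diced carrots: 3 oz × 4/9 × 28.35 g/oz = 37.8 g
grated parmesan: (1 tbsp + 2 tsp = 5/3 tbsp) × 4/9 ÷ 16 tbsp/cup × 100 g/cup ≈ 4.6 g

quinoa: 18.9 g; heavy cream: 15.6 mL; diced carrots: 37.8 g; grated parmesan: 4.6 g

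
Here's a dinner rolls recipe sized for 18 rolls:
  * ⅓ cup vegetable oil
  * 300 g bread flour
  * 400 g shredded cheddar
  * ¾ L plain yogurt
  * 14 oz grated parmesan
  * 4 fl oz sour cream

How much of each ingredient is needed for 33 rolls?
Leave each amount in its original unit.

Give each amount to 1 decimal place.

vegetable oil: 0.6 cup; bread flour: 550.0 g; shredded cheddar: 733.3 g; plain yogurt: 1.4 L; grated parmesan: 25.7 oz; sour cream: 7.3 fl oz

Scaling factor: 33/18 = 11/6.
vegetable oil: 1/3 cup × 11/6 ≈ 0.6 cup
bread flour: 300 g × 11/6 = 550.0 g
shredded cheddar: 400 g × 11/6 ≈ 733.3 g
plain yogurt: 0.75 L × 11/6 ≈ 1.4 L
grated parmesan: 14 oz × 11/6 ≈ 25.7 oz
sour cream: 4 fl oz × 11/6 ≈ 7.3 fl oz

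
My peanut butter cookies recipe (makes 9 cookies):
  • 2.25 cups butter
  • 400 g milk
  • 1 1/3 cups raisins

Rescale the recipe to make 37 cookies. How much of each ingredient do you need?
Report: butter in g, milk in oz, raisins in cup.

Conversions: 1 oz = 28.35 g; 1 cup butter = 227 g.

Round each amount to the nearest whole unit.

butter: 2100 g; milk: 58 oz; raisins: 5 cup

Scaling factor: 37/9.
butter: 2.25 cup × 37/9 × 227 g/cup ≈ 2100 g
milk: 400 g × 37/9 ÷ 28.35 g/oz ≈ 58 oz
raisins: 4/3 cup × 37/9 ≈ 5 cup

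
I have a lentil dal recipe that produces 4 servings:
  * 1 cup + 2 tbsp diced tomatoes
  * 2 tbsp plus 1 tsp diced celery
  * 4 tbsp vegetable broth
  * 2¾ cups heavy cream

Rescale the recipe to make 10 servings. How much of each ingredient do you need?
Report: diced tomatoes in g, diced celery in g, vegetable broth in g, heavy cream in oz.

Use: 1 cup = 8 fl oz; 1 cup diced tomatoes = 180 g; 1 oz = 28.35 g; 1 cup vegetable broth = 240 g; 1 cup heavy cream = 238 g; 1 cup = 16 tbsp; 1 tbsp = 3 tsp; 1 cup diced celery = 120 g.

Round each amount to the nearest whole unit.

diced tomatoes: 506 g; diced celery: 44 g; vegetable broth: 150 g; heavy cream: 58 oz

Scaling factor: 10/4 = 5/2 = 2.5.
diced tomatoes: (1 cup + 2 tbsp = 1.125 cup) × 5/2 × 180 g/cup ≈ 506 g
diced celery: (2 tbsp + 1 tsp = 7/3 tbsp) × 5/2 ÷ 16 tbsp/cup × 120 g/cup ≈ 44 g
vegetable broth: 4 tbsp × 5/2 ÷ 16 tbsp/cup × 240 g/cup = 150 g
heavy cream: 2.75 cup × 5/2 × 238 g/cup ÷ 28.35 g/oz ≈ 58 oz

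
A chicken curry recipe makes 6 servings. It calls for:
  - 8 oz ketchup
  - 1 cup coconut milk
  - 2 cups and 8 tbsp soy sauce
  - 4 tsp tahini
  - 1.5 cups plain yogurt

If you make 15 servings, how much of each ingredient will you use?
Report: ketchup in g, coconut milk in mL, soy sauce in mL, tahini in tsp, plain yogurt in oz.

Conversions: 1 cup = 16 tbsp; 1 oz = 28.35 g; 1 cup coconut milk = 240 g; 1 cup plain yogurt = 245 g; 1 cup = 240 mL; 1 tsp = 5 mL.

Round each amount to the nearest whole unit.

Scaling factor: 15/6 = 5/2 = 2.5.
ketchup: 8 oz × 5/2 × 28.35 g/oz = 567 g
coconut milk: 1 cup × 5/2 × 240 mL/cup = 600 mL
soy sauce: (2 cup + 8 tbsp = 2.5 cup) × 5/2 × 240 mL/cup = 1500 mL
tahini: 4 tsp × 5/2 = 10 tsp
plain yogurt: 1.5 cup × 5/2 × 245 g/cup ÷ 28.35 g/oz ≈ 32 oz

ketchup: 567 g; coconut milk: 600 mL; soy sauce: 1500 mL; tahini: 10 tsp; plain yogurt: 32 oz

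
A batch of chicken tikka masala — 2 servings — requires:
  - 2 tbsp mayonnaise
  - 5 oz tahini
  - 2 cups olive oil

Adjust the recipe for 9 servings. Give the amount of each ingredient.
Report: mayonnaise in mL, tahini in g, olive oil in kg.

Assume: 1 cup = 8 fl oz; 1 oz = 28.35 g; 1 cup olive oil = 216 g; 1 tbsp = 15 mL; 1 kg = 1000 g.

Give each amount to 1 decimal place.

mayonnaise: 135.0 mL; tahini: 637.9 g; olive oil: 1.9 kg

Scaling factor: 9/2 = 4.5.
mayonnaise: 2 tbsp × 9/2 × 15 mL/tbsp = 135.0 mL
tahini: 5 oz × 9/2 × 28.35 g/oz ≈ 637.9 g
olive oil: 2 cup × 9/2 × 216 g/cup ÷ 1000 g/kg ≈ 1.9 kg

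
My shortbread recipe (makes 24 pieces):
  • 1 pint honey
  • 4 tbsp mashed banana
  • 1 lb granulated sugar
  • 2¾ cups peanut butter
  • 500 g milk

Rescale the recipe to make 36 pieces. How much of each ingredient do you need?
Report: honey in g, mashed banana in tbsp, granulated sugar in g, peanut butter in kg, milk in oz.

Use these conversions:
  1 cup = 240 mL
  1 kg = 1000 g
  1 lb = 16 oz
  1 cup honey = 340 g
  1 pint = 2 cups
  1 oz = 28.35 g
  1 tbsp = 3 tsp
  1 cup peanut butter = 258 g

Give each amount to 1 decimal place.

honey: 1020.0 g; mashed banana: 6.0 tbsp; granulated sugar: 680.4 g; peanut butter: 1.1 kg; milk: 26.5 oz

Scaling factor: 36/24 = 3/2 = 1.5.
honey: 1 pint × 3/2 × 2 cup/pint × 340 g/cup = 1020.0 g
mashed banana: 4 tbsp × 3/2 = 6.0 tbsp
granulated sugar: 1 lb × 3/2 × 16 oz/lb × 28.35 g/oz = 680.4 g
peanut butter: 2.75 cup × 3/2 × 258 g/cup ÷ 1000 g/kg ≈ 1.1 kg
milk: 500 g × 3/2 ÷ 28.35 g/oz ≈ 26.5 oz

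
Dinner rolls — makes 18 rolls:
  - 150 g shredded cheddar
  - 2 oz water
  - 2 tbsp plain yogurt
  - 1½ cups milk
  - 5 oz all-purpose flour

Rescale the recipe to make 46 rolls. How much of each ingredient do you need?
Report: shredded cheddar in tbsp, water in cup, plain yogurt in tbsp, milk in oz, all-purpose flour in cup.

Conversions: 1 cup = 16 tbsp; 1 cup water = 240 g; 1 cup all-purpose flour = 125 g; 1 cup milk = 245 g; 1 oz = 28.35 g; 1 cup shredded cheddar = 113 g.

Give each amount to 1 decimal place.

shredded cheddar: 54.3 tbsp; water: 0.6 cup; plain yogurt: 5.1 tbsp; milk: 33.1 oz; all-purpose flour: 2.9 cup

Scaling factor: 46/18 = 23/9.
shredded cheddar: 150 g × 23/9 ÷ 113 g/cup × 16 tbsp/cup ≈ 54.3 tbsp
water: 2 oz × 23/9 × 28.35 g/oz ÷ 240 g/cup ≈ 0.6 cup
plain yogurt: 2 tbsp × 23/9 ≈ 5.1 tbsp
milk: 1.5 cup × 23/9 × 245 g/cup ÷ 28.35 g/oz ≈ 33.1 oz
all-purpose flour: 5 oz × 23/9 × 28.35 g/oz ÷ 125 g/cup ≈ 2.9 cup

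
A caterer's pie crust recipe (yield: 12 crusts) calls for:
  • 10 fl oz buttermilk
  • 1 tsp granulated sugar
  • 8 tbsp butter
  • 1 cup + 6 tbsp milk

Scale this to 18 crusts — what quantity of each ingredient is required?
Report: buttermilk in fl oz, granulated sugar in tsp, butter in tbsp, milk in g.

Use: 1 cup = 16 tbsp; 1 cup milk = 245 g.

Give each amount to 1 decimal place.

Scaling factor: 18/12 = 3/2 = 1.5.
buttermilk: 10 fl oz × 3/2 = 15.0 fl oz
granulated sugar: 1 tsp × 3/2 = 1.5 tsp
butter: 8 tbsp × 3/2 = 12.0 tbsp
milk: (1 cup + 6 tbsp = 1.375 cup) × 3/2 × 245 g/cup ≈ 505.3 g

buttermilk: 15.0 fl oz; granulated sugar: 1.5 tsp; butter: 12.0 tbsp; milk: 505.3 g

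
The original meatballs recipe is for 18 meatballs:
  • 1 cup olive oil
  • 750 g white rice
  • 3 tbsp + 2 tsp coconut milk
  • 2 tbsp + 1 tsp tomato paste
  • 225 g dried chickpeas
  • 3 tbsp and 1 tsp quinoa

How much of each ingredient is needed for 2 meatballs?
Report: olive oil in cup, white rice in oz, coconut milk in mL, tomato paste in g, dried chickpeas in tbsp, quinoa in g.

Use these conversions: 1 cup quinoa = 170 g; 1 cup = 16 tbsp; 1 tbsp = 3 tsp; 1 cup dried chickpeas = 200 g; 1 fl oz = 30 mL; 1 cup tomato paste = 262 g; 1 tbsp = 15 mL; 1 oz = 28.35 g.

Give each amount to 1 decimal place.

olive oil: 0.1 cup; white rice: 2.9 oz; coconut milk: 6.1 mL; tomato paste: 4.2 g; dried chickpeas: 2.0 tbsp; quinoa: 3.9 g

Scaling factor: 2/18 = 1/9.
olive oil: 1 cup × 1/9 ≈ 0.1 cup
white rice: 750 g × 1/9 ÷ 28.35 g/oz ≈ 2.9 oz
coconut milk: (3 tbsp + 2 tsp = 11/3 tbsp) × 1/9 × 15 mL/tbsp ≈ 6.1 mL
tomato paste: (2 tbsp + 1 tsp = 7/3 tbsp) × 1/9 ÷ 16 tbsp/cup × 262 g/cup ≈ 4.2 g
dried chickpeas: 225 g × 1/9 ÷ 200 g/cup × 16 tbsp/cup = 2.0 tbsp
quinoa: (3 tbsp + 1 tsp = 10/3 tbsp) × 1/9 ÷ 16 tbsp/cup × 170 g/cup ≈ 3.9 g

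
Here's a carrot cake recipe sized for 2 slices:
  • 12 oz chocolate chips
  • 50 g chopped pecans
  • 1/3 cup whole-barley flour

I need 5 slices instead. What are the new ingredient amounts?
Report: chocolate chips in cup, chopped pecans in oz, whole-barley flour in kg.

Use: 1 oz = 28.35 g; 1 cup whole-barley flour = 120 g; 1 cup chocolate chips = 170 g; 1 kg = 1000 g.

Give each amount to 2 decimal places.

chocolate chips: 5.00 cup; chopped pecans: 4.41 oz; whole-barley flour: 0.10 kg

Scaling factor: 5/2 = 2.5.
chocolate chips: 12 oz × 5/2 × 28.35 g/oz ÷ 170 g/cup ≈ 5.00 cup
chopped pecans: 50 g × 5/2 ÷ 28.35 g/oz ≈ 4.41 oz
whole-barley flour: 1/3 cup × 5/2 × 120 g/cup ÷ 1000 g/kg = 0.10 kg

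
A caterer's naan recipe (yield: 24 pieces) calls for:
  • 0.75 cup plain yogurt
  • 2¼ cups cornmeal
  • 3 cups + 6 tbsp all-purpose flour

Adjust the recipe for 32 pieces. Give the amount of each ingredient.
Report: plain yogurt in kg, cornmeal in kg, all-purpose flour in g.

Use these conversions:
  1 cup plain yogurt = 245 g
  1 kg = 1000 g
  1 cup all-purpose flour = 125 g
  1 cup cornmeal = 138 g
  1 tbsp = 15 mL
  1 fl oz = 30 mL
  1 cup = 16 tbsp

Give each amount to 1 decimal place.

Scaling factor: 32/24 = 4/3.
plain yogurt: 0.75 cup × 4/3 × 245 g/cup ÷ 1000 g/kg ≈ 0.2 kg
cornmeal: 2.25 cup × 4/3 × 138 g/cup ÷ 1000 g/kg ≈ 0.4 kg
all-purpose flour: (3 cup + 6 tbsp = 3.375 cup) × 4/3 × 125 g/cup = 562.5 g

plain yogurt: 0.2 kg; cornmeal: 0.4 kg; all-purpose flour: 562.5 g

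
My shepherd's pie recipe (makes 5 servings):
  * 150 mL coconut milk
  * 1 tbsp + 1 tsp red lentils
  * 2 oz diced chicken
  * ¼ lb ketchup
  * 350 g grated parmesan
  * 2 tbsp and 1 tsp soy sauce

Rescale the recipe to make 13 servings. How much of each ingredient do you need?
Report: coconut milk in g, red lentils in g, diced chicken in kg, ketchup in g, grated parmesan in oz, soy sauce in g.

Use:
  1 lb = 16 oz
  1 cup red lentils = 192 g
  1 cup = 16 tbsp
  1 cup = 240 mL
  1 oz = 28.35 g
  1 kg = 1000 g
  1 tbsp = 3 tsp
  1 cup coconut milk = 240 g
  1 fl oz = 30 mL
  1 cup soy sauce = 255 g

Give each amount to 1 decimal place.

coconut milk: 390.0 g; red lentils: 41.6 g; diced chicken: 0.1 kg; ketchup: 294.8 g; grated parmesan: 32.1 oz; soy sauce: 96.7 g

Scaling factor: 13/5 = 2.6.
coconut milk: 150 mL × 13/5 ÷ 240 mL/cup × 240 g/cup = 390.0 g
red lentils: (1 tbsp + 1 tsp = 4/3 tbsp) × 13/5 ÷ 16 tbsp/cup × 192 g/cup = 41.6 g
diced chicken: 2 oz × 13/5 × 28.35 g/oz ÷ 1000 g/kg ≈ 0.1 kg
ketchup: 0.25 lb × 13/5 × 16 oz/lb × 28.35 g/oz ≈ 294.8 g
grated parmesan: 350 g × 13/5 ÷ 28.35 g/oz ≈ 32.1 oz
soy sauce: (2 tbsp + 1 tsp = 7/3 tbsp) × 13/5 ÷ 16 tbsp/cup × 255 g/cup ≈ 96.7 g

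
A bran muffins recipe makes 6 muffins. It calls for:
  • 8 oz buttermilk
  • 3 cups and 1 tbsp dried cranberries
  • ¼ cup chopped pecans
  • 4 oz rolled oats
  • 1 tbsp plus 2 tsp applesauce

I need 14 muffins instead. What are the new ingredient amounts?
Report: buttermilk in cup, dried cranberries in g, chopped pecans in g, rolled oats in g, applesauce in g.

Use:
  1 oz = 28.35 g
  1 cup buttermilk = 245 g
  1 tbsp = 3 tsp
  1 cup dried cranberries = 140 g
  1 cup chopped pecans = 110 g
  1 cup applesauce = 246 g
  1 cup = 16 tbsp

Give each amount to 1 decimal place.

Scaling factor: 14/6 = 7/3.
buttermilk: 8 oz × 7/3 × 28.35 g/oz ÷ 245 g/cup ≈ 2.2 cup
dried cranberries: (3 cup + 1 tbsp = 3.0625 cup) × 7/3 × 140 g/cup ≈ 1000.4 g
chopped pecans: 0.25 cup × 7/3 × 110 g/cup ≈ 64.2 g
rolled oats: 4 oz × 7/3 × 28.35 g/oz = 264.6 g
applesauce: (1 tbsp + 2 tsp = 5/3 tbsp) × 7/3 ÷ 16 tbsp/cup × 246 g/cup ≈ 59.8 g

buttermilk: 2.2 cup; dried cranberries: 1000.4 g; chopped pecans: 64.2 g; rolled oats: 264.6 g; applesauce: 59.8 g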